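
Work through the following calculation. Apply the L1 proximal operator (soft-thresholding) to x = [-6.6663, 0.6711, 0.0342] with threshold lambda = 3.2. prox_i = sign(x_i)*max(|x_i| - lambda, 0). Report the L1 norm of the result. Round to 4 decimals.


Soft-thresholding with lambda = 3.2:
prox(-6.6663) = sign(-6.6663)*max(|-6.6663| - 3.2, 0) = -3.4663
prox(0.6711) = sign(0.6711)*max(|0.6711| - 3.2, 0) = 0.0
prox(0.0342) = sign(0.0342)*max(|0.0342| - 3.2, 0) = 0.0
prox(x) = [-3.4663, 0.0, 0.0]
||prox(x)||_1 = 3.4663 + 0.0 + 0.0 = 3.4663


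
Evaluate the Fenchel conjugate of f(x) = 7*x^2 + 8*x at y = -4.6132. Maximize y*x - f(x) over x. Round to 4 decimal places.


f*(y) = sup_x {y*x - a*x^2 - b*x} = sup_x {(y-b)*x - a*x^2}
FOC: (y - b) - 2a*x = 0 => x* = (y - b)/(2a)
x* = (-4.6132 - 8)/(2*7) = -0.9009
f*(-4.6132) = (y-b)^2/(4a) = (-4.6132 - 8)^2/(4*7)
= 159.0928/28 = 5.6819


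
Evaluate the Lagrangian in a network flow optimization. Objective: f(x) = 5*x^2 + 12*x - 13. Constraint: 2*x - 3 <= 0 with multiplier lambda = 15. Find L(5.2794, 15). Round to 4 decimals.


Step 1: Evaluate f(x).
f(5.2794) = 5*5.2794^2 + 12*5.2794 - 13 = 189.7131
Step 2: Evaluate g(x).
g(5.2794) = 2*5.2794 - 3 = 7.5588
Step 3: Compute Lagrangian.
L = 189.7131 + 15*7.5588 = 303.0951


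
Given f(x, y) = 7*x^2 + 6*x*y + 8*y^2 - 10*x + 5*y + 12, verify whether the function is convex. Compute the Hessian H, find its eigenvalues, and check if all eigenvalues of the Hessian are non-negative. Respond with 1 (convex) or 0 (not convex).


The Hessian of f(x,y) = 7*x^2 + 6*x*y + 8*y^2 - 10*x + 5*y + 12 is:
H = [[14, 6], [6, 16]]
Trace = 14 + 16 = 30
Determinant = 14*16 - (6)^2 = 188
Discriminant = (30)^2 - 4*188 = 148.0
Eigenvalues: lambda_1 = 8.9172, lambda_2 = 21.0828
The function is convex.

1


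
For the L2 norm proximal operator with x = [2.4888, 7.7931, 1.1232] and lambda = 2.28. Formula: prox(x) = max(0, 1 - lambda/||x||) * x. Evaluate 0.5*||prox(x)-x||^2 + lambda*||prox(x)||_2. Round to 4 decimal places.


Step 1: Compute ||x||.
||x|| = 8.2576
Step 2: Compute scaling factor.
scale = max(0, 1 - 2.28/8.2576) = 0.7239
Step 3: prox(x) = [1.8016, 5.6414, 0.8131]
||prox(x)|| = 5.9776
Step 4: Proximal objective.
0.5*||prox-x||^2 = 2.5992
lambda*||prox|| = 13.6289
Total = 16.2281


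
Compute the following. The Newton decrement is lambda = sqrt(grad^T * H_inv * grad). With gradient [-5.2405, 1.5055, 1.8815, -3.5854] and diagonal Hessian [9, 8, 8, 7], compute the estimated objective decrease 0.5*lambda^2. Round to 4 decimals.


Step 1: H is diagonal, so H^(-1) * g = [-0.5823, 0.1882, 0.2352, -0.5122].
Step 2: g^T H^(-1) g = sum_i g_i^2 / H_ii
  = (-5.2405)^2/9 + (1.5055)^2/8 + (1.8815)^2/8 + (-3.5854)^2/7
  = 3.0514 + 0.2833 + 0.4425 + 1.8364 = 5.6137
Step 3: Objective decrease = 0.5 * g^T H^(-1) g = 2.8068


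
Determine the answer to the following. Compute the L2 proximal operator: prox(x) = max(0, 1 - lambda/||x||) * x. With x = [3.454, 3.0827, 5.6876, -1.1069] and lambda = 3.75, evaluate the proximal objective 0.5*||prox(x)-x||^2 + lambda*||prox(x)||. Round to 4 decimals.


Step 1: Compute ||x||.
||x|| = 7.4167
Step 2: Compute scaling factor.
scale = max(0, 1 - 3.75/7.4167) = 0.4944
Step 3: prox(x) = [1.7076, 1.524, 2.8119, -0.5472]
||prox(x)|| = 3.6667
Step 4: Proximal objective.
0.5*||prox-x||^2 = 7.0313
lambda*||prox|| = 13.7501
Total = 20.7813


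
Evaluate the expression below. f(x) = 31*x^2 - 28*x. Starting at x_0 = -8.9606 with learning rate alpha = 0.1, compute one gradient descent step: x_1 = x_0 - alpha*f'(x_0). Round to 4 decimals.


We compute the gradient at x_0 and apply the update.
f'(x) = 62*x - 28
f'(-8.9606) = 62*-8.9606 - 28 = -583.5572
x_1 = -8.9606 - 0.1*-583.5572 = 49.3951


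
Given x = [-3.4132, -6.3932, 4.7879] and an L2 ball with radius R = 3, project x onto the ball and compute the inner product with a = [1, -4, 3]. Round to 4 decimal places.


Step 1: Compute ||x|| (intermediates to 6 decimals).
||x|| = sqrt((-3.4132)^2 + (-6.3932)^2 + 4.7879^2) = 8.686019
Step 2: Project.
Since ||x|| > R, scale = R/||x|| = 3/8.686019 = 0.345383, proj(x) = scale * x
proj(x) = [-1.178861, -2.208103, 1.653659]
Step 3: Dot product.
a^T * proj(x) = 1*(-1.178861) - 4*(-2.208103) + 3*1.653659 = 12.6145


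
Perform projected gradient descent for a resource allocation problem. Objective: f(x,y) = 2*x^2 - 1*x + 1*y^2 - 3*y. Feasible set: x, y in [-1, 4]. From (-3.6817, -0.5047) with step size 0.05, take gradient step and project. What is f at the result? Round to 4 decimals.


Step 1: Compute gradient at (-3.6817, -0.5047).
grad_x = 2*2*-3.6817 - 1 = -15.7268
grad_y = 2*1*-0.5047 - 3 = -4.0094
Step 2: Gradient step.
x_raw = -3.6817 - 0.05*-15.7268 = -2.8954
y_raw = -0.5047 - 0.05*-4.0094 = -0.3042
Step 3: Project onto [-1, 4].
x_proj = clip(-2.8954) = -1.0
y_proj = clip(-0.3042) = -0.3042
Step 4: Evaluate f.
f(-1.0, -0.3042) = 4.0052


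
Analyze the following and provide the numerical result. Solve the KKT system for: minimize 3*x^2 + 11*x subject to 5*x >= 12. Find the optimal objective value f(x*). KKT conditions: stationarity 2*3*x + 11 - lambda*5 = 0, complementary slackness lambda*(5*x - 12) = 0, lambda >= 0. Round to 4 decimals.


Step 1: Try lambda = 0 (constraint inactive).
x_unc = -11/(2*3) = -1.8333
Check: 5*-1.8333 = -9.1665 < 12 -- violated!
Step 2: Constraint must be active: 5*x = 12
x* = 12/5 = 2.4
lambda = (2*3*2.4 + 11)/5 = 5.08
Step 3: Compute optimal value.
f(x*) = 3*2.4^2 + 11*2.4 = 43.68


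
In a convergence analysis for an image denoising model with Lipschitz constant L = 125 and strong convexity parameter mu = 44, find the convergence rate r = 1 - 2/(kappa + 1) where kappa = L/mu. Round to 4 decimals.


Step 1: Compute the condition number.
kappa = L/mu = 125/44 = 2.8409
Step 2: Compute the convergence rate.
r = 1 - 2/(kappa + 1) = 1 - 2*mu/(L + mu) = (L - mu)/(L + mu) = 81/169 = 0.4793


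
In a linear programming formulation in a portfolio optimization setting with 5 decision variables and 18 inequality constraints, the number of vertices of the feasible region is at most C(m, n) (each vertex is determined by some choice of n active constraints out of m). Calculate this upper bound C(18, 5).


Each vertex corresponds to some choice of n active constraints out of m, so the number of vertices is at most C(m, n) = m! / (n!(m-n)!).
m = 18, n = 5
Numerator: 18 * 17 * 16 * 15 * 14
Denominator: 5! = 120
C(18, 5) = 8568


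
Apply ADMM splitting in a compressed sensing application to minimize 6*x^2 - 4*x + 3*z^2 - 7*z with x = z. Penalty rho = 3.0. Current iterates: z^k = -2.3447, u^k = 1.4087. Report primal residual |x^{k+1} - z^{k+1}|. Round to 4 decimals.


ADMM iteration with rho = 3.0, z^k = -2.3447, u^k = 1.4087
Step 1: x-update.
Minimize 6*x^2 - 4*x + (3.0/2)*(x + 2.3447 + 1.4087)^2
FOC: (2*6 + 3.0)*x = 4 + 3.0*(-2.3447 - 1.4087)
x^{k+1} = -0.484
Step 2: z-update.
Minimize 3*z^2 - 7*z + (3.0/2)*(-0.484 - z + 1.4087)^2
FOC: (2*3 + 3.0)*z = 7 + 3.0*(-0.484 + 1.4087)
z^{k+1} = 1.086
Step 3: u-update.
u^{k+1} = 1.4087 - 0.484 - 1.086 = -0.1613
Step 4: Primal residual = |-0.484 - 1.086| = 1.57


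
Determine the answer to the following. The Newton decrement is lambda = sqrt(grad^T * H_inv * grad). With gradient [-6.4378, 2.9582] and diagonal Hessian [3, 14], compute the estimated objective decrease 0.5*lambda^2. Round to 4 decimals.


Step 1: H is diagonal, so H^(-1) * g = [-2.1459, 0.2113].
Step 2: g^T H^(-1) g = sum_i g_i^2 / H_ii
  = (-6.4378)^2/3 + (2.9582)^2/14
  = 13.8151 + 0.6251 = 14.4402
Step 3: Objective decrease = 0.5 * g^T H^(-1) g = 7.2201


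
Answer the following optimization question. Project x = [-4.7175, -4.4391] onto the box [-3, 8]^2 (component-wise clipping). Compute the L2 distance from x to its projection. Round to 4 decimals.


Project each component onto [-3, 8].
clip(-4.7175) = -3.0, clip(-4.4391) = -3.0
Projection = [-3.0, -3.0]
Squared diffs: [2.9498, 2.071]
Distance = sqrt(5.0208) = 2.2407


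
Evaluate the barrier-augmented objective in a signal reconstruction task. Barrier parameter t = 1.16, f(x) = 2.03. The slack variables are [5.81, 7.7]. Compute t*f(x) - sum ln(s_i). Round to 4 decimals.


Step 1: Compute log-barrier.
ln values: [1.7596, 2.0412]
phi = -(1.7596 + 2.0412) = -3.8008
Step 2: Compute augmented objective.
t*f(x) = 1.16*2.03 = 2.3548
Total = 2.3548 - 3.8008 = -1.446


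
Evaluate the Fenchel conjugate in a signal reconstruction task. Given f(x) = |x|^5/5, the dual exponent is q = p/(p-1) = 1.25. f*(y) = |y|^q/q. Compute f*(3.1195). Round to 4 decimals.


The conjugate exponent q satisfies 1/p + 1/q = 1.
p = 5, so q = 5/(5 - 1) = 1.25
|y|^q = 3.1195^1.25 = 4.1458
f*(3.1195) = 4.1458 / 1.25 = 3.3166


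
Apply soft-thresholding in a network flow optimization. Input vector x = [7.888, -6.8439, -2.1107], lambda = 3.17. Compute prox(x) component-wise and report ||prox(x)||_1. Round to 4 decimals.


Soft-thresholding with lambda = 3.17:
prox(7.888) = sign(7.888)*max(|7.888| - 3.17, 0) = 4.718
prox(-6.8439) = sign(-6.8439)*max(|-6.8439| - 3.17, 0) = -3.6739
prox(-2.1107) = sign(-2.1107)*max(|-2.1107| - 3.17, 0) = 0.0
prox(x) = [4.718, -3.6739, 0.0]
||prox(x)||_1 = 4.718 + 3.6739 + 0.0 = 8.3919


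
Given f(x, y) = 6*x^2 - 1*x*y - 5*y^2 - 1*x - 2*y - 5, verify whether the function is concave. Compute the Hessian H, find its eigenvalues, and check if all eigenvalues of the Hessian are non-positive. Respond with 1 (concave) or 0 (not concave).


The Hessian of f(x,y) = 6*x^2 - 1*x*y - 5*y^2 - 1*x - 2*y - 5 is:
H = [[12, -1], [-1, -10]]
Trace = 12 - 10 = 2
Determinant = 12*-10 - (-1)^2 = -121
Discriminant = (2)^2 - 4*-121 = 488.0
Eigenvalues: lambda_1 = -10.0454, lambda_2 = 12.0454
The function is not concave.

0


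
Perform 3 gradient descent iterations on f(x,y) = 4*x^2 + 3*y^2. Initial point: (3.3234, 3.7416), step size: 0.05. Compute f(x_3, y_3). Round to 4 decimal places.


Gradient descent on f(x,y) = 4*x^2 + 3*y^2.
Starting point: (3.3234, 3.7416), alpha = 0.05
Step 1: grad_x = 2*4*3.3234 = 26.5872, grad_y = 2*3*3.7416 = 22.4496
  x_1 = 3.3234 - 0.05*26.5872 = 1.994
  y_1 = 3.7416 - 0.05*22.4496 = 2.6191
Step 2: grad_x = 2*4*1.994 = 15.9523, grad_y = 2*3*2.6191 = 15.7147
  x_2 = 1.994 - 0.05*15.9523 = 1.1964
  y_2 = 2.6191 - 0.05*15.7147 = 1.8334
Step 3: grad_x = 2*4*1.1964 = 9.5714, grad_y = 2*3*1.8334 = 11.0003
  x_3 = 1.1964 - 0.05*9.5714 = 0.7179
  y_3 = 1.8334 - 0.05*11.0003 = 1.2834
f(0.7179, 1.2834) = 4*0.7179^2 + 3*1.2834^2 = 7.0024


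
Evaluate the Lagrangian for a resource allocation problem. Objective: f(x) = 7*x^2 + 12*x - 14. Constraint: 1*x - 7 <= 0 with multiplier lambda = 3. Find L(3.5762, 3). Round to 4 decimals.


Step 1: Evaluate f(x).
f(3.5762) = 7*3.5762^2 + 12*3.5762 - 14 = 118.4388
Step 2: Evaluate g(x).
g(3.5762) = 1*3.5762 - 7 = -3.4238
Step 3: Compute Lagrangian.
L = 118.4388 + 3*-3.4238 = 108.1674


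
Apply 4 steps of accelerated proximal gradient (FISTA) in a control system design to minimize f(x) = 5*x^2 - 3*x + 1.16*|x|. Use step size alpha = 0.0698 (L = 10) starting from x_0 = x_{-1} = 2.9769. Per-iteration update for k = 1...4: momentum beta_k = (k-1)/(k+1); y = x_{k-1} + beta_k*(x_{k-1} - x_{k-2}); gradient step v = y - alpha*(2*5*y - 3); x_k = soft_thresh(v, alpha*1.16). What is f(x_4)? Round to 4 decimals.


FISTA on f(x) = 5*x^2 - 3*x + 1.16*|x|
L = 10, alpha = 0.0698
Iteration 1: beta = 0.0, y = 2.9769 + 0.0*(2.9769 - 2.9769) = 2.9769
  grad(y) = 26.769, v = y - alpha*grad = 1.1084
  prox(v) = soft_thresh(1.1084, 0.081) = 1.0275
Iteration 2: beta = 0.3333, y = 1.0275 + 0.3333*(1.0275 - 2.9769) = 0.3776
  grad(y) = 0.7764, v = y - alpha*grad = 0.3234
  prox(v) = soft_thresh(0.3234, 0.081) = 0.2425
Iteration 3: beta = 0.5, y = 0.2425 + 0.5*(0.2425 - 1.0275) = -0.15
  grad(y) = -4.5001, v = y - alpha*grad = 0.1641
  prox(v) = soft_thresh(0.1641, 0.081) = 0.0831
Iteration 4: beta = 0.6, y = 0.0831 + 0.6*(0.0831 - 0.2425) = -0.0125
  grad(y) = -3.1248, v = y - alpha*grad = 0.2056
  prox(v) = soft_thresh(0.2056, 0.081) = 0.1247
f(x_4) = 5*0.1247^2 - 3*0.1247 + 1.16*|0.1247| = -0.1517


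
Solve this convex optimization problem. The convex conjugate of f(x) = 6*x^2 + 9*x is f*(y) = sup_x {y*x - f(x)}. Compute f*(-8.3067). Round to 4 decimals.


f*(y) = sup_x {y*x - a*x^2 - b*x} = sup_x {(y-b)*x - a*x^2}
FOC: (y - b) - 2a*x = 0 => x* = (y - b)/(2a)
x* = (-8.3067 - 9)/(2*6) = -1.4422
f*(-8.3067) = (y-b)^2/(4a) = (-8.3067 - 9)^2/(4*6)
= 299.5219/24 = 12.4801


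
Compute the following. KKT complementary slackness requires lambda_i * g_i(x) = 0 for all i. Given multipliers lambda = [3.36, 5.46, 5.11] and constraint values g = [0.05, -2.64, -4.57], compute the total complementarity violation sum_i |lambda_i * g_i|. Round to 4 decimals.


KKT complementary slackness check:
lambda_1 * g_1 = 3.36 * 0.05 = 0.168
lambda_2 * g_2 = 5.46 * -2.64 = -14.4144
lambda_3 * g_3 = 5.11 * -4.57 = -23.3527
Total violation = 0.168 + 14.4144 + 23.3527 = 37.9351


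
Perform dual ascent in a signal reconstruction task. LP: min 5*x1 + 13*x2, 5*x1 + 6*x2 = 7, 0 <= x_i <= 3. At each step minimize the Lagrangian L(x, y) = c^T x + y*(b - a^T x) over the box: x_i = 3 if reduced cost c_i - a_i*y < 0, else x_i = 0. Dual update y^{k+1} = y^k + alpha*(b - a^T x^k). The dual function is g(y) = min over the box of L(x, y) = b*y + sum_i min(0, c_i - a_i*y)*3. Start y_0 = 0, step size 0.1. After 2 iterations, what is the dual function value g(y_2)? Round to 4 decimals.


Dual ascent for LP: min 5*x1 + 13*x2, 5*x1 + 6*x2 = 7, 0 <= x_i <= 3
Step 1: y^k = 0.0, reduced costs: (5.0, 13.0)
  x^k = (0.0, 0.0), subgradient = b - a^T x = 7.0
  y^{k+1} = 0.0 + 0.1*7.0 = 0.7
Step 2: y^k = 0.7, reduced costs: (1.5, 8.8)
  x^k = (0.0, 0.0), subgradient = b - a^T x = 7.0
  y^{k+1} = 0.7 + 0.1*7.0 = 1.4
Dual objective at y_2 = 1.4: reduced costs (-2.0, 4.6), box minimizer x = (3.0, 0.0)
g(y_2) = b*y + (c1 - a1*y)*x1 + (c2 - a2*y)*x2 = 7*1.4 + (-2.0)*3.0 + 4.6*0.0 = 9.8 - 6.0 + 0.0 = 3.8


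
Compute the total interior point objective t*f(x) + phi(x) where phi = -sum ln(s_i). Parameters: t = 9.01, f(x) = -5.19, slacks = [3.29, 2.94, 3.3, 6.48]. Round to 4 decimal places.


Step 1: Compute log-barrier.
ln values: [1.1909, 1.0784, 1.1939, 1.8687]
phi = -(1.1909 + 1.0784 + 1.1939 + 1.8687) = -5.3319
Step 2: Compute augmented objective.
t*f(x) = 9.01*-5.19 = -46.7619
Total = -46.7619 - 5.3319 = -52.0938


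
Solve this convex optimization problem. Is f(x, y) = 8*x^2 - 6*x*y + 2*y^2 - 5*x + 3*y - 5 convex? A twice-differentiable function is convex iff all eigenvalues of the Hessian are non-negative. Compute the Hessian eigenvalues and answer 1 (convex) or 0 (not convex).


The Hessian of f(x,y) = 8*x^2 - 6*x*y + 2*y^2 - 5*x + 3*y - 5 is:
H = [[16, -6], [-6, 4]]
Trace = 16 + 4 = 20
Determinant = 16*4 - (-6)^2 = 28
Discriminant = (20)^2 - 4*28 = 288.0
Eigenvalues: lambda_1 = 1.5147, lambda_2 = 18.4853
The function is convex.

1


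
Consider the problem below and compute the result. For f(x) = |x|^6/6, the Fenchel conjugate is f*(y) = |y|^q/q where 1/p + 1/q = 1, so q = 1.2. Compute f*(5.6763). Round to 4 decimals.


The conjugate exponent q satisfies 1/p + 1/q = 1.
p = 6, so q = 6/(6 - 1) = 1.2
|y|^q = 5.6763^1.2 = 8.033
f*(5.6763) = 8.033 / 1.2 = 6.6942


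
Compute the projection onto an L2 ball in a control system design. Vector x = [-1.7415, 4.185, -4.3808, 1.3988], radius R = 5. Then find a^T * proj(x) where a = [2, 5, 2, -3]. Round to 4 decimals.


Step 1: Compute ||x|| (intermediates to 6 decimals).
||x|| = sqrt((-1.7415)^2 + 4.185^2 + (-4.3808)^2 + 1.3988^2) = 6.457174
Step 2: Project.
Since ||x|| > R, scale = R/||x|| = 5/6.457174 = 0.774333, proj(x) = scale * x
proj(x) = [-1.348501, 3.240584, -3.392198, 1.083137]
Step 3: Dot product.
a^T * proj(x) = 2*(-1.348501) + 5*3.240584 + 2*(-3.392198) - 3*1.083137 = 3.4721


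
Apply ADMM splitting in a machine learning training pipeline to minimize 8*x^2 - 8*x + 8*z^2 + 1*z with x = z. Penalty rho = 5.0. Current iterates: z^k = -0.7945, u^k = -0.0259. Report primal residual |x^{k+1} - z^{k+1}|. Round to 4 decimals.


ADMM iteration with rho = 5.0, z^k = -0.7945, u^k = -0.0259
Step 1: x-update.
Minimize 8*x^2 - 8*x + (5.0/2)*(x + 0.7945 - 0.0259)^2
FOC: (2*8 + 5.0)*x = 8 + 5.0*(-0.7945 + 0.0259)
x^{k+1} = 0.198
Step 2: z-update.
Minimize 8*z^2 + 1*z + (5.0/2)*(0.198 - z - 0.0259)^2
FOC: (2*8 + 5.0)*z = -1 + 5.0*(0.198 - 0.0259)
z^{k+1} = -0.0067
Step 3: u-update.
u^{k+1} = -0.0259 + 0.198 + 0.0067 = 0.1787
Step 4: Primal residual = |0.198 + 0.0067| = 0.2046


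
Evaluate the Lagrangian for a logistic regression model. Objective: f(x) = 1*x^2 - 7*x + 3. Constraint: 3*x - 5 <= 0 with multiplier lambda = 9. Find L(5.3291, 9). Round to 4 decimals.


Step 1: Evaluate f(x).
f(5.3291) = 1*5.3291^2 - 7*5.3291 + 3 = -5.9044
Step 2: Evaluate g(x).
g(5.3291) = 3*5.3291 - 5 = 10.9873
Step 3: Compute Lagrangian.
L = -5.9044 + 9*10.9873 = 92.9813


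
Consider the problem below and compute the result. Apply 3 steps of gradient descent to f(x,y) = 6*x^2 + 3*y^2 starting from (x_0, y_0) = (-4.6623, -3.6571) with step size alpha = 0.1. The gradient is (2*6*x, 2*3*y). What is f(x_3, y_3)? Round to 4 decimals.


Gradient descent on f(x,y) = 6*x^2 + 3*y^2.
Starting point: (-4.6623, -3.6571), alpha = 0.1
Step 1: grad_x = 2*6*-4.6623 = -55.9476, grad_y = 2*3*-3.6571 = -21.9426
  x_1 = -4.6623 - 0.1*-55.9476 = 0.9325
  y_1 = -3.6571 - 0.1*-21.9426 = -1.4628
Step 2: grad_x = 2*6*0.9325 = 11.1895, grad_y = 2*3*-1.4628 = -8.777
  x_2 = 0.9325 - 0.1*11.1895 = -0.1865
  y_2 = -1.4628 - 0.1*-8.777 = -0.5851
Step 3: grad_x = 2*6*-0.1865 = -2.2379, grad_y = 2*3*-0.5851 = -3.5108
  x_3 = -0.1865 - 0.1*-2.2379 = 0.0373
  y_3 = -0.5851 - 0.1*-3.5108 = -0.2341
f(0.0373, -0.2341) = 6*0.0373^2 + 3*(-0.2341)^2 = 0.1727


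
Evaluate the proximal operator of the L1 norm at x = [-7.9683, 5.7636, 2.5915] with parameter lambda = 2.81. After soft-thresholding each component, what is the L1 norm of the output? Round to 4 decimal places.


Soft-thresholding with lambda = 2.81:
prox(-7.9683) = sign(-7.9683)*max(|-7.9683| - 2.81, 0) = -5.1583
prox(5.7636) = sign(5.7636)*max(|5.7636| - 2.81, 0) = 2.9536
prox(2.5915) = sign(2.5915)*max(|2.5915| - 2.81, 0) = 0.0
prox(x) = [-5.1583, 2.9536, 0.0]
||prox(x)||_1 = 5.1583 + 2.9536 + 0.0 = 8.1119


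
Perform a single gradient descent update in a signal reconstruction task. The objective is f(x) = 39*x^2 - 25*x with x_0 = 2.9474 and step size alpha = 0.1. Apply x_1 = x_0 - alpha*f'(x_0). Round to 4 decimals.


We compute the gradient at x_0 and apply the update.
f'(x) = 78*x - 25
f'(2.9474) = 78*2.9474 - 25 = 204.8972
x_1 = 2.9474 - 0.1*204.8972 = -17.5423


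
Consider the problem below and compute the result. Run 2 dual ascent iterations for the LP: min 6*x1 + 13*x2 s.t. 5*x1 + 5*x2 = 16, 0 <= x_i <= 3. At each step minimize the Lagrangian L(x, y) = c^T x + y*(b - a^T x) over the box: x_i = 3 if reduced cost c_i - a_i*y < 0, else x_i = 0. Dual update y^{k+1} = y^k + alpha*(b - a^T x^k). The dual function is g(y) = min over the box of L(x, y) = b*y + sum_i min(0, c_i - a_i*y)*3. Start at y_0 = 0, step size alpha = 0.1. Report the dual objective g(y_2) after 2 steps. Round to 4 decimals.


Dual ascent for LP: min 6*x1 + 13*x2, 5*x1 + 5*x2 = 16, 0 <= x_i <= 3
Step 1: y^k = 0.0, reduced costs: (6.0, 13.0)
  x^k = (0.0, 0.0), subgradient = b - a^T x = 16.0
  y^{k+1} = 0.0 + 0.1*16.0 = 1.6
Step 2: y^k = 1.6, reduced costs: (-2.0, 5.0)
  x^k = (3.0, 0.0), subgradient = b - a^T x = 1.0
  y^{k+1} = 1.6 + 0.1*1.0 = 1.7
Dual objective at y_2 = 1.7: reduced costs (-2.5, 4.5), box minimizer x = (3.0, 0.0)
g(y_2) = b*y + (c1 - a1*y)*x1 + (c2 - a2*y)*x2 = 16*1.7 + (-2.5)*3.0 + 4.5*0.0 = 27.2 - 7.5 + 0.0 = 19.7


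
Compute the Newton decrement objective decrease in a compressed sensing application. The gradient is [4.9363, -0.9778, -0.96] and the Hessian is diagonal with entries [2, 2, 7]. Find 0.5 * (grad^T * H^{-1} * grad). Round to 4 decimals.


Step 1: H is diagonal, so H^(-1) * g = [2.4682, -0.4889, -0.1371].
Step 2: g^T H^(-1) g = sum_i g_i^2 / H_ii
  = (4.9363)^2/2 + (-0.9778)^2/2 + (-0.96)^2/7
  = 12.1835 + 0.478 + 0.1317 = 12.7932
Step 3: Objective decrease = 0.5 * g^T H^(-1) g = 6.3966


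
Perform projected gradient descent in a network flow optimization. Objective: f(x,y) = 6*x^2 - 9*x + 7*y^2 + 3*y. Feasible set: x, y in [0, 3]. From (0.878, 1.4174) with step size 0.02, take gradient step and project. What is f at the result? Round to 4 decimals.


Step 1: Compute gradient at (0.878, 1.4174).
grad_x = 2*6*0.878 - 9 = 1.536
grad_y = 2*7*1.4174 + 3 = 22.8436
Step 2: Gradient step.
x_raw = 0.878 - 0.02*1.536 = 0.8473
y_raw = 1.4174 - 0.02*22.8436 = 0.9605
Step 3: Project onto [0, 3].
x_proj = clip(0.8473) = 0.8473
y_proj = clip(0.9605) = 0.9605
Step 4: Evaluate f.
f(0.8473, 0.9605) = 6.0217


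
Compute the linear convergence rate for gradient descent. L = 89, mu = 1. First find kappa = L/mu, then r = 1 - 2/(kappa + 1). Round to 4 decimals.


Step 1: Compute the condition number.
kappa = L/mu = 89/1 = 89.0
Step 2: Compute the convergence rate.
r = 1 - 2/(kappa + 1) = 1 - 2*mu/(L + mu) = (L - mu)/(L + mu) = 88/90 = 0.9778


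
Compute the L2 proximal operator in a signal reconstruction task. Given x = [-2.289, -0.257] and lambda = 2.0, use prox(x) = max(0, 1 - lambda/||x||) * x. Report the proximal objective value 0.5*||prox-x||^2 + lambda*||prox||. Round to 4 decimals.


Step 1: Compute ||x||.
||x|| = 2.3034
Step 2: Compute scaling factor.
scale = max(0, 1 - 2.0/2.3034) = 0.1317
Step 3: prox(x) = [-0.3015, -0.0338]
||prox(x)|| = 0.3034
Step 4: Proximal objective.
0.5*||prox-x||^2 = 2.0
lambda*||prox|| = 0.6068
Total = 2.6068


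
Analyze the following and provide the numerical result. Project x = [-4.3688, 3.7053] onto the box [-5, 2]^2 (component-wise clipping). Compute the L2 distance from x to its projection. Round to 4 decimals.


Project each component onto [-5, 2].
clip(-4.3688) = -4.3688, clip(3.7053) = 2.0
Projection = [-4.3688, 2.0]
Squared diffs: [0.0, 2.908]
Distance = sqrt(2.908) = 1.7053


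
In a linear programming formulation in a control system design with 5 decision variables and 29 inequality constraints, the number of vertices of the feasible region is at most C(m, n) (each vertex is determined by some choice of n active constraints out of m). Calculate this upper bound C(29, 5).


Each vertex corresponds to some choice of n active constraints out of m, so the number of vertices is at most C(m, n) = m! / (n!(m-n)!).
m = 29, n = 5
Numerator: 29 * 28 * 27 * 26 * 25
Denominator: 5! = 120
C(29, 5) = 118755


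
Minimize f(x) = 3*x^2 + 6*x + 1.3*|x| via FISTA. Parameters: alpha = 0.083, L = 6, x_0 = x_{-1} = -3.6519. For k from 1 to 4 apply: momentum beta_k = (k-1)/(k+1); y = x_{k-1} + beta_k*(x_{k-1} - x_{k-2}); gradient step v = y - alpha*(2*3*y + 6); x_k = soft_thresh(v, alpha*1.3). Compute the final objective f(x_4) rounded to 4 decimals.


FISTA on f(x) = 3*x^2 + 6*x + 1.3*|x|
L = 6, alpha = 0.083
Iteration 1: beta = 0.0, y = -3.6519 + 0.0*(-3.6519 + 3.6519) = -3.6519
  grad(y) = -15.9114, v = y - alpha*grad = -2.3313
  prox(v) = soft_thresh(-2.3313, 0.1079) = -2.2234
Iteration 2: beta = 0.3333, y = -2.2234 + 0.3333*(-2.2234 + 3.6519) = -1.7472
  grad(y) = -4.483, v = y - alpha*grad = -1.3751
  prox(v) = soft_thresh(-1.3751, 0.1079) = -1.2672
Iteration 3: beta = 0.5, y = -1.2672 + 0.5*(-1.2672 + 2.2234) = -0.7891
  grad(y) = 1.2654, v = y - alpha*grad = -0.8941
  prox(v) = soft_thresh(-0.8941, 0.1079) = -0.7862
Iteration 4: beta = 0.6, y = -0.7862 + 0.6*(-0.7862 + 1.2672) = -0.4977
  grad(y) = 3.0141, v = y - alpha*grad = -0.7478
  prox(v) = soft_thresh(-0.7478, 0.1079) = -0.6399
f(x_4) = 3*(-0.6399)^2 + 6*(-0.6399) + 1.3*|-0.6399| = -1.7791


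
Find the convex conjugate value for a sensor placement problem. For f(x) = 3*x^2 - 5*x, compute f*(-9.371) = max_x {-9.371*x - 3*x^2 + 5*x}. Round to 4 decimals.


f*(y) = sup_x {y*x - a*x^2 - b*x} = sup_x {(y-b)*x - a*x^2}
FOC: (y - b) - 2a*x = 0 => x* = (y - b)/(2a)
x* = (-9.371 + 5)/(2*3) = -0.7285
f*(-9.371) = (y-b)^2/(4a) = (-9.371 + 5)^2/(4*3)
= 19.1056/12 = 1.5921


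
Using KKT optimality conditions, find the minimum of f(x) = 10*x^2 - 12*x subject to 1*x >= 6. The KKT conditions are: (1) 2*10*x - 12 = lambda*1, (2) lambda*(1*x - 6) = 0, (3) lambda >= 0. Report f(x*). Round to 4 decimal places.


Step 1: Try lambda = 0 (constraint inactive).
x_unc = 12/(2*10) = 0.6
Check: 1*0.6 = 0.6 < 6 -- violated!
Step 2: Constraint must be active: 1*x = 6
x* = 6/1 = 6.0
lambda = (2*10*6.0 - 12)/1 = 108.0
Step 3: Compute optimal value.
f(x*) = 10*6.0^2 - 12*6.0 = 288.0


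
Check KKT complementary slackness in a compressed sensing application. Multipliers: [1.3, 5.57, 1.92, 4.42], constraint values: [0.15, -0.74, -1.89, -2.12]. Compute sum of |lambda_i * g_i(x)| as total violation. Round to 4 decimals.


KKT complementary slackness check:
lambda_1 * g_1 = 1.3 * 0.15 = 0.195
lambda_2 * g_2 = 5.57 * -0.74 = -4.1218
lambda_3 * g_3 = 1.92 * -1.89 = -3.6288
lambda_4 * g_4 = 4.42 * -2.12 = -9.3704
Total violation = 0.195 + 4.1218 + 3.6288 + 9.3704 = 17.316


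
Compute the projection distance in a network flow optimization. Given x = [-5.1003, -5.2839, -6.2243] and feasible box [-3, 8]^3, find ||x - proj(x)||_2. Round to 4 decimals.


Project each component onto [-3, 8].
clip(-5.1003) = -3.0, clip(-5.2839) = -3.0, clip(-6.2243) = -3.0
Projection = [-3.0, -3.0, -3.0]
Squared diffs: [4.4113, 5.2162, 10.3961]
Distance = sqrt(20.0236) = 4.4748


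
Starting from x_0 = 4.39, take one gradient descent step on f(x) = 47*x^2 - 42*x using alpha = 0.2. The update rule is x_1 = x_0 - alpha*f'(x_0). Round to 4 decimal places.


We compute the gradient at x_0 and apply the update.
f'(x) = 94*x - 42
f'(4.39) = 94*4.39 - 42 = 370.66
x_1 = 4.39 - 0.2*370.66 = -69.742


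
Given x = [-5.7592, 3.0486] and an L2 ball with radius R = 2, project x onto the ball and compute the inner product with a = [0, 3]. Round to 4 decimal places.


Step 1: Compute ||x|| (intermediates to 6 decimals).
||x|| = sqrt((-5.7592)^2 + 3.0486^2) = 6.516314
Step 2: Project.
Since ||x|| > R, scale = R/||x|| = 2/6.516314 = 0.306922, proj(x) = scale * x
proj(x) = [-1.767625, 0.935682]
Step 3: Dot product.
a^T * proj(x) = 0*(-1.767625) + 3*0.935682 = 2.807


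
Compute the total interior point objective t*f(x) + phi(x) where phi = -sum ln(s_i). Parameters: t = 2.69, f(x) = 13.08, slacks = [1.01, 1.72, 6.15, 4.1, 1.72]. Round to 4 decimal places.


Step 1: Compute log-barrier.
ln values: [0.01, 0.5423, 1.8165, 1.411, 0.5423]
phi = -(0.01 + 0.5423 + 1.8165 + 1.411 + 0.5423) = -4.322
Step 2: Compute augmented objective.
t*f(x) = 2.69*13.08 = 35.1852
Total = 35.1852 - 4.322 = 30.8632


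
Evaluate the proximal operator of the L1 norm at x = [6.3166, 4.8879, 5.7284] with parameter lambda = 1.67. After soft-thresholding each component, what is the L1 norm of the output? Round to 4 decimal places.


Soft-thresholding with lambda = 1.67:
prox(6.3166) = sign(6.3166)*max(|6.3166| - 1.67, 0) = 4.6466
prox(4.8879) = sign(4.8879)*max(|4.8879| - 1.67, 0) = 3.2179
prox(5.7284) = sign(5.7284)*max(|5.7284| - 1.67, 0) = 4.0584
prox(x) = [4.6466, 3.2179, 4.0584]
||prox(x)||_1 = 4.6466 + 3.2179 + 4.0584 = 11.9229


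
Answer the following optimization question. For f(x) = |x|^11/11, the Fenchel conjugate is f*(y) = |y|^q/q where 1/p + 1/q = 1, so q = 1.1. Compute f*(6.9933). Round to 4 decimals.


The conjugate exponent q satisfies 1/p + 1/q = 1.
p = 11, so q = 11/(11 - 1) = 1.1
|y|^q = 6.9933^1.1 = 8.4947
f*(6.9933) = 8.4947 / 1.1 = 7.7225


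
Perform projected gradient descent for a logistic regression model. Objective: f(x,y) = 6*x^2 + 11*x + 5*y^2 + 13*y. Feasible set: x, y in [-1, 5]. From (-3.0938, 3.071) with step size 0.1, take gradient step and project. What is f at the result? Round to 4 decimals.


Step 1: Compute gradient at (-3.0938, 3.071).
grad_x = 2*6*-3.0938 + 11 = -26.1256
grad_y = 2*5*3.071 + 13 = 43.71
Step 2: Gradient step.
x_raw = -3.0938 - 0.1*-26.1256 = -0.4812
y_raw = 3.071 - 0.1*43.71 = -1.3
Step 3: Project onto [-1, 5].
x_proj = clip(-0.4812) = -0.4812
y_proj = clip(-1.3) = -1.0
Step 4: Evaluate f.
f(-0.4812, -1.0) = -11.9041


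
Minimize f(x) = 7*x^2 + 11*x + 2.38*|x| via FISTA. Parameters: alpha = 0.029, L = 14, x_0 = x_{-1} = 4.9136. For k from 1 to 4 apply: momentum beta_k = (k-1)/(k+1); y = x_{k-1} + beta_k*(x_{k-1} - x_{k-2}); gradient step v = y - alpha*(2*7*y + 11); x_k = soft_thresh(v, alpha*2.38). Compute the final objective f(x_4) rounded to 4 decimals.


FISTA on f(x) = 7*x^2 + 11*x + 2.38*|x|
L = 14, alpha = 0.029
Iteration 1: beta = 0.0, y = 4.9136 + 0.0*(4.9136 - 4.9136) = 4.9136
  grad(y) = 79.7904, v = y - alpha*grad = 2.5997
  prox(v) = soft_thresh(2.5997, 0.069) = 2.5307
Iteration 2: beta = 0.3333, y = 2.5307 + 0.3333*(2.5307 - 4.9136) = 1.7363
  grad(y) = 35.3088, v = y - alpha*grad = 0.7124
  prox(v) = soft_thresh(0.7124, 0.069) = 0.6434
Iteration 3: beta = 0.5, y = 0.6434 + 0.5*(0.6434 - 2.5307) = -0.3003
  grad(y) = 6.7961, v = y - alpha*grad = -0.4974
  prox(v) = soft_thresh(-0.4974, 0.069) = -0.4283
Iteration 4: beta = 0.6, y = -0.4283 + 0.6*(-0.4283 - 0.6434) = -1.0714
  grad(y) = -3.9992, v = y - alpha*grad = -0.9554
  prox(v) = soft_thresh(-0.9554, 0.069) = -0.8864
f(x_4) = 7*(-0.8864)^2 + 11*(-0.8864) + 2.38*|-0.8864| = -2.1409


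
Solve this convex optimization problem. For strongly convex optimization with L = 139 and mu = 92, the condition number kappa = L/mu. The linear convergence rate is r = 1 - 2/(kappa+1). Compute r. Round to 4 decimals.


Step 1: Compute the condition number.
kappa = L/mu = 139/92 = 1.5109
Step 2: Compute the convergence rate.
r = 1 - 2/(kappa + 1) = 1 - 2*mu/(L + mu) = (L - mu)/(L + mu) = 47/231 = 0.2035


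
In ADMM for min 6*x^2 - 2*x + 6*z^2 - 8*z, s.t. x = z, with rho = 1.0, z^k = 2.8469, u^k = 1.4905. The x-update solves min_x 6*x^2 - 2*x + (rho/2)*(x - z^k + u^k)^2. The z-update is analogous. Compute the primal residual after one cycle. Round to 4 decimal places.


ADMM iteration with rho = 1.0, z^k = 2.8469, u^k = 1.4905
Step 1: x-update.
Minimize 6*x^2 - 2*x + (1.0/2)*(x - 2.8469 + 1.4905)^2
FOC: (2*6 + 1.0)*x = 2 + 1.0*(2.8469 - 1.4905)
x^{k+1} = 0.2582
Step 2: z-update.
Minimize 6*z^2 - 8*z + (1.0/2)*(0.2582 - z + 1.4905)^2
FOC: (2*6 + 1.0)*z = 8 + 1.0*(0.2582 + 1.4905)
z^{k+1} = 0.7499
Step 3: u-update.
u^{k+1} = 1.4905 + 0.2582 - 0.7499 = 0.9988
Step 4: Primal residual = |0.2582 - 0.7499| = 0.4917


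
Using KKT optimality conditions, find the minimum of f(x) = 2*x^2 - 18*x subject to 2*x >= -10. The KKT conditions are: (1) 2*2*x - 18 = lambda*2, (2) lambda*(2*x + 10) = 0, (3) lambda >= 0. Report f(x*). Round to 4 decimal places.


Step 1: Try lambda = 0 (constraint inactive).
Stationarity: 2*2*x - 18 = 0
x* = 18/(2*2) = 4.5
Check constraint: 2*4.5 = 9.0 >= -10 -- satisfied.
Step 2: Compute optimal value.
f(x*) = 2*4.5^2 - 18*4.5 = -40.5


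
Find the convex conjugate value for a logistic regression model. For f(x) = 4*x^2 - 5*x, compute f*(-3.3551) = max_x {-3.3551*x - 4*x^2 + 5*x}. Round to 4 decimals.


f*(y) = sup_x {y*x - a*x^2 - b*x} = sup_x {(y-b)*x - a*x^2}
FOC: (y - b) - 2a*x = 0 => x* = (y - b)/(2a)
x* = (-3.3551 + 5)/(2*4) = 0.2056
f*(-3.3551) = (y-b)^2/(4a) = (-3.3551 + 5)^2/(4*4)
= 2.7057/16 = 0.1691


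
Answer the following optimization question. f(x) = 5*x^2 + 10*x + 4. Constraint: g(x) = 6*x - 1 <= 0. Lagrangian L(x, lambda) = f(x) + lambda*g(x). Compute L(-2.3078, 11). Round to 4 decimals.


Step 1: Evaluate f(x).
f(-2.3078) = 5*(-2.3078)^2 + 10*(-2.3078) + 4 = 7.5517
Step 2: Evaluate g(x).
g(-2.3078) = 6*-2.3078 - 1 = -14.8468
Step 3: Compute Lagrangian.
L = 7.5517 + 11*-14.8468 = -155.7631


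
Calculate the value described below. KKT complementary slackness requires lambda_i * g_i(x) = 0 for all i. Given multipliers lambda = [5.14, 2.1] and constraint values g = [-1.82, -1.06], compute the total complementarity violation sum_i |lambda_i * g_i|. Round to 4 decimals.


KKT complementary slackness check:
lambda_1 * g_1 = 5.14 * -1.82 = -9.3548
lambda_2 * g_2 = 2.1 * -1.06 = -2.226
Total violation = 9.3548 + 2.226 = 11.5808


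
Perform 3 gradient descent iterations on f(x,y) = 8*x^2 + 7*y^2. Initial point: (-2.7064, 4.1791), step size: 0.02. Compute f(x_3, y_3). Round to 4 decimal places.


Gradient descent on f(x,y) = 8*x^2 + 7*y^2.
Starting point: (-2.7064, 4.1791), alpha = 0.02
Step 1: grad_x = 2*8*-2.7064 = -43.3024, grad_y = 2*7*4.1791 = 58.5074
  x_1 = -2.7064 - 0.02*-43.3024 = -1.8404
  y_1 = 4.1791 - 0.02*58.5074 = 3.009
Step 2: grad_x = 2*8*-1.8404 = -29.4456, grad_y = 2*7*3.009 = 42.1253
  x_2 = -1.8404 - 0.02*-29.4456 = -1.2514
  y_2 = 3.009 - 0.02*42.1253 = 2.1664
Step 3: grad_x = 2*8*-1.2514 = -20.023, grad_y = 2*7*2.1664 = 30.3302
  x_3 = -1.2514 - 0.02*-20.023 = -0.851
  y_3 = 2.1664 - 0.02*30.3302 = 1.5598
f(-0.851, 1.5598) = 8*(-0.851)^2 + 7*1.5598^2 = 22.825


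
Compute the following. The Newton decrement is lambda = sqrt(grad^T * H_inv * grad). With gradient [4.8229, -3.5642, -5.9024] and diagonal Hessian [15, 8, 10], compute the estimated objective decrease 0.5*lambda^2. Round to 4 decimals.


Step 1: H is diagonal, so H^(-1) * g = [0.3215, -0.4455, -0.5902].
Step 2: g^T H^(-1) g = sum_i g_i^2 / H_ii
  = (4.8229)^2/15 + (-3.5642)^2/8 + (-5.9024)^2/10
  = 1.5507 + 1.5879 + 3.4838 = 6.6225
Step 3: Objective decrease = 0.5 * g^T H^(-1) g = 3.3112


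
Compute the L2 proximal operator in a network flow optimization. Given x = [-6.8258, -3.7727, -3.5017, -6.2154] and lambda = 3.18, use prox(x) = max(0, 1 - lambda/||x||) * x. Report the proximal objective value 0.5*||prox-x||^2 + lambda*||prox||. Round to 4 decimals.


Step 1: Compute ||x||.
||x|| = 10.5697
Step 2: Compute scaling factor.
scale = max(0, 1 - 3.18/10.5697) = 0.6991
Step 3: prox(x) = [-4.7722, -2.6376, -2.4482, -4.3454]
||prox(x)|| = 7.3897
Step 4: Proximal objective.
0.5*||prox-x||^2 = 5.0562
lambda*||prox|| = 23.4992
Total = 28.5553


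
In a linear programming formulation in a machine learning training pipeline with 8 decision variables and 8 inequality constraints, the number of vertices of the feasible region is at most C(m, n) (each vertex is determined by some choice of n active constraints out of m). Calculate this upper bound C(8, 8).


Each vertex corresponds to some choice of n active constraints out of m, so the number of vertices is at most C(m, n) = m! / (n!(m-n)!).
m = 8, n = 8
Numerator: 8 * 7 * 6 * 5 * 4 * 3 * 2 * 1
Denominator: 8! = 40320
C(8, 8) = 1


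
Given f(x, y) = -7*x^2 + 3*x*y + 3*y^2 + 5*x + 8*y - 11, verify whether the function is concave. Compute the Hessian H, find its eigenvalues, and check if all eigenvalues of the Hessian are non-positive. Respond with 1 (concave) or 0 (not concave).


The Hessian of f(x,y) = -7*x^2 + 3*x*y + 3*y^2 + 5*x + 8*y - 11 is:
H = [[-14, 3], [3, 6]]
Trace = -14 + 6 = -8
Determinant = -14*6 - (3)^2 = -93
Discriminant = (-8)^2 - 4*-93 = 436.0
Eigenvalues: lambda_1 = -14.4403, lambda_2 = 6.4403
The function is not concave.

0


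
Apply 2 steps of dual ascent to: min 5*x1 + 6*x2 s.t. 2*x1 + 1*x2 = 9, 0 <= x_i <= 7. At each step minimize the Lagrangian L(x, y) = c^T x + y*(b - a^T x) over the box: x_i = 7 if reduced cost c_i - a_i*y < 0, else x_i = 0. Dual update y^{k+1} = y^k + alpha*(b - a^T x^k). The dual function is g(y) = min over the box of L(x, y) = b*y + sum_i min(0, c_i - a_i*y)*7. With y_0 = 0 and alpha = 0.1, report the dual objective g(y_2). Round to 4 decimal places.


Dual ascent for LP: min 5*x1 + 6*x2, 2*x1 + 1*x2 = 9, 0 <= x_i <= 7
Step 1: y^k = 0.0, reduced costs: (5.0, 6.0)
  x^k = (0.0, 0.0), subgradient = b - a^T x = 9.0
  y^{k+1} = 0.0 + 0.1*9.0 = 0.9
Step 2: y^k = 0.9, reduced costs: (3.2, 5.1)
  x^k = (0.0, 0.0), subgradient = b - a^T x = 9.0
  y^{k+1} = 0.9 + 0.1*9.0 = 1.8
Dual objective at y_2 = 1.8: reduced costs (1.4, 4.2), box minimizer x = (0.0, 0.0)
g(y_2) = b*y + (c1 - a1*y)*x1 + (c2 - a2*y)*x2 = 9*1.8 + 1.4*0.0 + 4.2*0.0 = 16.2 + 0.0 + 0.0 = 16.2


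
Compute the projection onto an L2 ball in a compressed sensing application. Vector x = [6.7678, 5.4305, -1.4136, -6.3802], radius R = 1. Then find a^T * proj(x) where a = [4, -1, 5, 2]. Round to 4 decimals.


Step 1: Compute ||x|| (intermediates to 6 decimals).
||x|| = sqrt(6.7678^2 + 5.4305^2 + (-1.4136)^2 + (-6.3802)^2) = 10.862719
Step 2: Project.
Since ||x|| > R, scale = R/||x|| = 1/10.862719 = 0.092058, proj(x) = scale * x
proj(x) = [0.62303, 0.499921, -0.130133, -0.587348]
Step 3: Dot product.
a^T * proj(x) = 4*0.62303 - 1*0.499921 + 5*(-0.130133) + 2*(-0.587348) = 0.1668


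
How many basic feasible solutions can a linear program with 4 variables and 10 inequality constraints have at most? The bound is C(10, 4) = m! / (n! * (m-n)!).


Each vertex corresponds to some choice of n active constraints out of m, so the number of vertices is at most C(m, n) = m! / (n!(m-n)!).
m = 10, n = 4
Numerator: 10 * 9 * 8 * 7
Denominator: 4! = 24
C(10, 4) = 210


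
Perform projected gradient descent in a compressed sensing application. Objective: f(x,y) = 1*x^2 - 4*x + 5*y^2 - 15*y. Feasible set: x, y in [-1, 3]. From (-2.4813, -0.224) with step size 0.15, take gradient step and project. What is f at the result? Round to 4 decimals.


Step 1: Compute gradient at (-2.4813, -0.224).
grad_x = 2*1*-2.4813 - 4 = -8.9626
grad_y = 2*5*-0.224 - 15 = -17.24
Step 2: Gradient step.
x_raw = -2.4813 - 0.15*-8.9626 = -1.1369
y_raw = -0.224 - 0.15*-17.24 = 2.362
Step 3: Project onto [-1, 3].
x_proj = clip(-1.1369) = -1.0
y_proj = clip(2.362) = 2.362
Step 4: Evaluate f.
f(-1.0, 2.362) = -2.5348


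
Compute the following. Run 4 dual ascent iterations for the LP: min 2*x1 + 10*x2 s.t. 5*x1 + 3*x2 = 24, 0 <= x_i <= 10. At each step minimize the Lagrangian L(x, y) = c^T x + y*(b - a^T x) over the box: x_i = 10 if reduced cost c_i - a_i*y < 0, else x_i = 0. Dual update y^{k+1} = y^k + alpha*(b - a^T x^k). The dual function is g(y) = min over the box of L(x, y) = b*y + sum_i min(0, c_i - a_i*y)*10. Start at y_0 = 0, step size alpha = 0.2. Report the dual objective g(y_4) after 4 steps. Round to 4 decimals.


Dual ascent for LP: min 2*x1 + 10*x2, 5*x1 + 3*x2 = 24, 0 <= x_i <= 10
Step 1: y^k = 0.0, reduced costs: (2.0, 10.0)
  x^k = (0.0, 0.0), subgradient = b - a^T x = 24.0
  y^{k+1} = 0.0 + 0.2*24.0 = 4.8
Step 2: y^k = 4.8, reduced costs: (-22.0, -4.4)
  x^k = (10.0, 10.0), subgradient = b - a^T x = -56.0
  y^{k+1} = 4.8 + 0.2*-56.0 = -6.4
Step 3: y^k = -6.4, reduced costs: (34.0, 29.2)
  x^k = (0.0, 0.0), subgradient = b - a^T x = 24.0
  y^{k+1} = -6.4 + 0.2*24.0 = -1.6
Step 4: y^k = -1.6, reduced costs: (10.0, 14.8)
  x^k = (0.0, 0.0), subgradient = b - a^T x = 24.0
  y^{k+1} = -1.6 + 0.2*24.0 = 3.2
Dual objective at y_4 = 3.2: reduced costs (-14.0, 0.4), box minimizer x = (10.0, 0.0)
g(y_4) = b*y + (c1 - a1*y)*x1 + (c2 - a2*y)*x2 = 24*3.2 + (-14.0)*10.0 + 0.4*0.0 = 76.8 - 140.0 + 0.0 = -63.2


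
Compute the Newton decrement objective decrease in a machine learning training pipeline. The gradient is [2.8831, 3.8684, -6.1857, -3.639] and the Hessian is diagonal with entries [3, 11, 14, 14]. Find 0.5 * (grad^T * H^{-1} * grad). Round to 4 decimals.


Step 1: H is diagonal, so H^(-1) * g = [0.961, 0.3517, -0.4418, -0.2599].
Step 2: g^T H^(-1) g = sum_i g_i^2 / H_ii
  = (2.8831)^2/3 + (3.8684)^2/11 + (-6.1857)^2/14 + (-3.639)^2/14
  = 2.7708 + 1.3604 + 2.7331 + 0.9459 = 7.8101
Step 3: Objective decrease = 0.5 * g^T H^(-1) g = 3.9051


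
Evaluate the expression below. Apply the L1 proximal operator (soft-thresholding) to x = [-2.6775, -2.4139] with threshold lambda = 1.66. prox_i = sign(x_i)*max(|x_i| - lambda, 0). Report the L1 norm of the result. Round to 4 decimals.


Soft-thresholding with lambda = 1.66:
prox(-2.6775) = sign(-2.6775)*max(|-2.6775| - 1.66, 0) = -1.0175
prox(-2.4139) = sign(-2.4139)*max(|-2.4139| - 1.66, 0) = -0.7539
prox(x) = [-1.0175, -0.7539]
||prox(x)||_1 = 1.0175 + 0.7539 = 1.7714


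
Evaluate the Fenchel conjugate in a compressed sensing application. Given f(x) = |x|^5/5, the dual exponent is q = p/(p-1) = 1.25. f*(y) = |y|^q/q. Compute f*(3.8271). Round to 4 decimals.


The conjugate exponent q satisfies 1/p + 1/q = 1.
p = 5, so q = 5/(5 - 1) = 1.25
|y|^q = 3.8271^1.25 = 5.3529
f*(3.8271) = 5.3529 / 1.25 = 4.2823
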